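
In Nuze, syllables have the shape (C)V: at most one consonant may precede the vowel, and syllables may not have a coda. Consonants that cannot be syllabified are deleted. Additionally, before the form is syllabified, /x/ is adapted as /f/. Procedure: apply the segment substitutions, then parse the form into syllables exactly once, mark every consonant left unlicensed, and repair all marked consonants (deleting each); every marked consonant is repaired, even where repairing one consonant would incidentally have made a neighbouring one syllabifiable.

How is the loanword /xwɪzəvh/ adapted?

Substitution: /x/ → /f/, giving /fwɪzəvh/.
The consonants /f/, /v/, /h/ cannot be parsed into a legal (C)V syllable (no codas are permitted; onsets are limited to one consonant).
Each unlicensed consonant is deleted: /f/, /v/, /h/.

wɪzə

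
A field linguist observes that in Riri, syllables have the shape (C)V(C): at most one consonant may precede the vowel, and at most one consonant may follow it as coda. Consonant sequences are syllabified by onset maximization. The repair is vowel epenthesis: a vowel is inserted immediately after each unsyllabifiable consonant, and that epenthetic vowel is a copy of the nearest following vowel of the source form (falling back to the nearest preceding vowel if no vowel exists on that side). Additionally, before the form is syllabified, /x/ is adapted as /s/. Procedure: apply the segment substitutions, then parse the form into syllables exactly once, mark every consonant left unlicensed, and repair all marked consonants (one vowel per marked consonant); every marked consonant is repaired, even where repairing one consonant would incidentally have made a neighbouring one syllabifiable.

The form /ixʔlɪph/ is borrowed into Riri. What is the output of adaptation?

Substitution: /x/ → /s/, giving /isʔlɪph/.
Under (C)V(C), the unsyllabifiable consonants are /ʔ/, /h/ (at most one coda consonant is licensed; onsets are limited to one consonant).
Epenthesis after each stranded consonant: /ʔ/ → /ʔɪ/, /h/ → /hɪ/.

isʔɪlɪphɪ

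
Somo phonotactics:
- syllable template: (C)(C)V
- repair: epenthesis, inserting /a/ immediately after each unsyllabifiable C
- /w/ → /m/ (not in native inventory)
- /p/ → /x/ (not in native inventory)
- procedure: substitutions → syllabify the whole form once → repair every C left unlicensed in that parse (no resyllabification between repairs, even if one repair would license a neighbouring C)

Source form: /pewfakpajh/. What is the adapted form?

Substitution: /p/ → /x/, /w/ → /m/, giving /xemfakxajh/.
Syllabifying with onset maximization leaves /j/, /h/ stranded (no codas are permitted; onsets may contain at most 2 consonants).
Each unlicensed consonant becomes the onset of a new syllable: /j/ → /ja/, /h/ → /ha/.

xemfakxajaha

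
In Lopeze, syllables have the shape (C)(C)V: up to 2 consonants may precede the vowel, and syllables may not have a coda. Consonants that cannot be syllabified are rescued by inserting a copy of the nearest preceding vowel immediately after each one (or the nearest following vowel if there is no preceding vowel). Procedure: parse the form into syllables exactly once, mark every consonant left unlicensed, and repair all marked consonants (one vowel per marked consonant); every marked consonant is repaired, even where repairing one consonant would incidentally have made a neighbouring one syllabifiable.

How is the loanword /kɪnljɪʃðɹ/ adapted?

kɪnɪljɪʃɪðɪɹɪ

Under (C)(C)V, the unsyllabifiable consonants are /n/, /ʃ/, /ð/, /ɹ/ (no codas are permitted; onsets may contain at most 2 consonants).
Inserting the epenthetic vowel yields /n/ → /nɪ/, /ʃ/ → /ʃɪ/, /ð/ → /ðɪ/, /ɹ/ → /ɹɪ/.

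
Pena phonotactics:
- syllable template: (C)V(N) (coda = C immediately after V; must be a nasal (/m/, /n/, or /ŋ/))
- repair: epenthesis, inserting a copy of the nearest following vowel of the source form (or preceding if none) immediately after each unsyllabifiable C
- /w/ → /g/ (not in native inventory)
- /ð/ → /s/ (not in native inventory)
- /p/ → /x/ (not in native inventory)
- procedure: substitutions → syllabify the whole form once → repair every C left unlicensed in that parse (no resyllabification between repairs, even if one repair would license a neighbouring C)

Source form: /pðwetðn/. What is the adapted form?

Substitution: /p/ → /x/, /ð/ → /s/, /w/ → /g/, giving /xsgetsn/.
The consonants /x/, /s/, /t/, /s/, /n/ cannot be parsed into a legal (C)V(N) syllable (only a nasal (/m/, /n/, or /ŋ/) is licensed in coda position; onsets are limited to one consonant).
Inserting the epenthetic vowel yields /x/ → /xe/, /s/ → /se/, /t/ → /te/, /s/ → /se/, /n/ → /ne/.

xesegetesene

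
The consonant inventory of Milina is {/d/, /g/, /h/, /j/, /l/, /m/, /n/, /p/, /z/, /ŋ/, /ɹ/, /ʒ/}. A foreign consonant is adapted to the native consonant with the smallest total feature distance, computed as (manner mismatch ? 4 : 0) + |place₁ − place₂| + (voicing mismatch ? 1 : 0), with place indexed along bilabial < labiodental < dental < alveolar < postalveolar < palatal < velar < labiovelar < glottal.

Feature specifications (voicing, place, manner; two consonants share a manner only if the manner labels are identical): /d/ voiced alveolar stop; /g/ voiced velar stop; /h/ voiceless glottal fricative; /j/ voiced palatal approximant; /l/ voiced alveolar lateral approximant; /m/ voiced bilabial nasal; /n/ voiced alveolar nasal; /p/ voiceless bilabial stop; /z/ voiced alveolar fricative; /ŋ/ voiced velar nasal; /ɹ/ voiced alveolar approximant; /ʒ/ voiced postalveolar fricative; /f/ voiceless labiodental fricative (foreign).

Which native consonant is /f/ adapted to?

z

/z/ is closest: same manner (fricative), place distance 2 (labiodental→alveolar), voicing differs (+1); total 3. Next closest is /ʒ/ at distance 4.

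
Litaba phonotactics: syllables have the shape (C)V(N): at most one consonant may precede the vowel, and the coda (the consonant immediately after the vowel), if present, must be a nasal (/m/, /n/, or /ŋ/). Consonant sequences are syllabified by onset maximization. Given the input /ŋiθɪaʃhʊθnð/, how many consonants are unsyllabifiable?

Under (C)V(N), the unsyllabifiable consonants are /ʃ/, /θ/, /n/, /ð/ (only a nasal (/m/, /n/, or /ŋ/) is licensed in coda position; onsets are limited to one consonant).

4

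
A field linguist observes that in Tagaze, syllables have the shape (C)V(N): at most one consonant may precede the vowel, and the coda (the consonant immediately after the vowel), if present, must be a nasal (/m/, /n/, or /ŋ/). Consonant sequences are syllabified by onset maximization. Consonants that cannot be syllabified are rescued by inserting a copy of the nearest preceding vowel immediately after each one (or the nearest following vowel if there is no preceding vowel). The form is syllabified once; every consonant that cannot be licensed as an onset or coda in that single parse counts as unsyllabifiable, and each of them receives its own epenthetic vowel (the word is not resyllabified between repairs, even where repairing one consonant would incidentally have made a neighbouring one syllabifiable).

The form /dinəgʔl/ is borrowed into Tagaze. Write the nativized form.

Under (C)V(N), the unsyllabifiable consonants are /g/, /ʔ/, /l/ (only a nasal (/m/, /n/, or /ŋ/) is licensed in coda position; onsets are limited to one consonant).
Inserting the epenthetic vowel yields /g/ → /gə/, /ʔ/ → /ʔə/, /l/ → /lə/.

dinəgəʔələ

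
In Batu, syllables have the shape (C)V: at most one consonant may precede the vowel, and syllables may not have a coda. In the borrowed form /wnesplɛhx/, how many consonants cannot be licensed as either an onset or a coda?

5

Syllabifying with onset maximization leaves /w/, /s/, /p/, /h/, /x/ stranded (no codas are permitted; onsets are limited to one consonant).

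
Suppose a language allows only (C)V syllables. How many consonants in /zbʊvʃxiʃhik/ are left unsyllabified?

5

Syllabifying with onset maximization leaves /z/, /v/, /ʃ/, /ʃ/, /k/ stranded (no codas are permitted; onsets are limited to one consonant).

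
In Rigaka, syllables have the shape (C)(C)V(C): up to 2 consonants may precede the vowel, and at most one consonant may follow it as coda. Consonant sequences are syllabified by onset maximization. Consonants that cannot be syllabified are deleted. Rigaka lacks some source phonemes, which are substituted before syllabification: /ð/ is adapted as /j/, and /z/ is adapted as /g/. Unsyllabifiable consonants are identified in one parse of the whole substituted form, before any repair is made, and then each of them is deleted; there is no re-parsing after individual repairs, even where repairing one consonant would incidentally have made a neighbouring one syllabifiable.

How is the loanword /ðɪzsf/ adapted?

jɪg

Substitution: /ð/ → /j/, /z/ → /g/, giving /jɪgsf/.
Syllabifying with onset maximization leaves /s/, /f/ stranded (at most one coda consonant is licensed; onsets may contain at most 2 consonants).
Each unlicensed consonant is deleted: /s/, /f/.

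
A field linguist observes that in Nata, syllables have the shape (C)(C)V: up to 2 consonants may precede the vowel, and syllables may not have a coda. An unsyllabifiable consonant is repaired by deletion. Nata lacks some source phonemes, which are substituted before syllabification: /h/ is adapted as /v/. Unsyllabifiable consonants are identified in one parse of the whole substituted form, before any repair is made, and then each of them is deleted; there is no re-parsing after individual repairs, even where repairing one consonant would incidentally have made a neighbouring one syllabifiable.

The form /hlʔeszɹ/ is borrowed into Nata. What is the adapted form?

lʔe

Substitution: /h/ → /v/, giving /vlʔeszɹ/.
Under (C)(C)V, the unsyllabifiable consonants are /v/, /s/, /z/, /ɹ/ (no codas are permitted; onsets may contain at most 2 consonants).
Each unlicensed consonant is deleted: /v/, /s/, /z/, /ɹ/.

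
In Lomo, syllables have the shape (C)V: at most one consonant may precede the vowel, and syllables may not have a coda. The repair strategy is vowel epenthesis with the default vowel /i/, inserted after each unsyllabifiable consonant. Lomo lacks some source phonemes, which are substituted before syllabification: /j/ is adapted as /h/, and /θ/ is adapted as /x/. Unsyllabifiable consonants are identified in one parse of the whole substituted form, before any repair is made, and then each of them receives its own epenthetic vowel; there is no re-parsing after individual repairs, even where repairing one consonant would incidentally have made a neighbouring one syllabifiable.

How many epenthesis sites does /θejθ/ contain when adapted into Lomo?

2

After substitution the input is /xehx/.
The unsyllabifiable consonants are /h/, /x/; each receives one epenthetic vowel.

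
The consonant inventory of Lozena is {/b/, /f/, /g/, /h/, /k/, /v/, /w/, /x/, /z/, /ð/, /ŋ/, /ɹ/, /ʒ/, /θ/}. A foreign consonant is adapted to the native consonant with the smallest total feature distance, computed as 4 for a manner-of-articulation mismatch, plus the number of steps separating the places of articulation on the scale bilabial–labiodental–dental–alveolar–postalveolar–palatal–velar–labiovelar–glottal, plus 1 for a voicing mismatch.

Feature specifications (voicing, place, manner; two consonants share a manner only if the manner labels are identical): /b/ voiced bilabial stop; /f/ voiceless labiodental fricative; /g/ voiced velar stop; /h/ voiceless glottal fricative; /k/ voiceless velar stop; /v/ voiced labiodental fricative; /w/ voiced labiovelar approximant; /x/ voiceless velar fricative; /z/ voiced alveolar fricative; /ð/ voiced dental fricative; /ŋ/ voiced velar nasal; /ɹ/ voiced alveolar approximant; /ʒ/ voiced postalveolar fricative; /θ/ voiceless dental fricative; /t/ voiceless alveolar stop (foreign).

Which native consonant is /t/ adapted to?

k

/k/ is closest: same manner (stop), place distance 3 (alveolar→velar), same voicing; total 3. Next closest is /b/ at distance 4.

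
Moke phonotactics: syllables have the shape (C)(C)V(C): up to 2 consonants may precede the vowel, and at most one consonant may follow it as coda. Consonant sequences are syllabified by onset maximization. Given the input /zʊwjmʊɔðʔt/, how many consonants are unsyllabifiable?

2

Under (C)(C)V(C), the unsyllabifiable consonants are /ʔ/, /t/ (at most one coda consonant is licensed; onsets may contain at most 2 consonants).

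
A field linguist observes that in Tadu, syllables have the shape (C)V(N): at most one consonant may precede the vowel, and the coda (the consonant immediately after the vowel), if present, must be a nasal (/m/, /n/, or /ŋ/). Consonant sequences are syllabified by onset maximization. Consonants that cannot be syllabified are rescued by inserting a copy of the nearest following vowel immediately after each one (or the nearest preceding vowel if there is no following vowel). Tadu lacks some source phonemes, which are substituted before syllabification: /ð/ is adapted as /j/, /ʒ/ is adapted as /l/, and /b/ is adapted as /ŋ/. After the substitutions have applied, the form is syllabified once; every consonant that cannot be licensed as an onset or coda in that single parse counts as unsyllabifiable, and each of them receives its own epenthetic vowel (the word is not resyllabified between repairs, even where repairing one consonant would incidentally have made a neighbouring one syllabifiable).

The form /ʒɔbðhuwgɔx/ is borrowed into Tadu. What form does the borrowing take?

Substitution: /ʒ/ → /l/, /b/ → /ŋ/, /ð/ → /j/, giving /lɔŋjhuwgɔx/.
Under (C)V(N), the unsyllabifiable consonants are /j/, /w/, /x/ (only a nasal (/m/, /n/, or /ŋ/) is licensed in coda position; onsets are limited to one consonant).
Epenthesis after each stranded consonant: /j/ → /ju/, /w/ → /wɔ/, /x/ → /xɔ/.

lɔŋjuhuwɔgɔxɔ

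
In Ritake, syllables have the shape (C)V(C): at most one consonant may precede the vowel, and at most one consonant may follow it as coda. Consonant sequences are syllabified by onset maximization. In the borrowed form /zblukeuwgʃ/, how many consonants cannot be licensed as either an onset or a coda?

The consonants /z/, /b/, /g/, /ʃ/ cannot be parsed into a legal (C)V(C) syllable (at most one coda consonant is licensed; onsets are limited to one consonant).

4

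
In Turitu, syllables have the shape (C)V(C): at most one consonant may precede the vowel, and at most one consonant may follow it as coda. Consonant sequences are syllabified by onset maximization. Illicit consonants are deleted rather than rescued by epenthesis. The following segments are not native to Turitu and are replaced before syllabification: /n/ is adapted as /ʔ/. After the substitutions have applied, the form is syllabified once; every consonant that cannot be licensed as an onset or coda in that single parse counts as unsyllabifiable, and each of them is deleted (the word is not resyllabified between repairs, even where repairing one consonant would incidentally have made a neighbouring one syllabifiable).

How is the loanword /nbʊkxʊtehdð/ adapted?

bʊkxʊteh

Substitution: /n/ → /ʔ/, giving /ʔbʊkxʊtehdð/.
Syllabifying with onset maximization leaves /ʔ/, /d/, /ð/ stranded (at most one coda consonant is licensed; onsets are limited to one consonant).
Each unlicensed consonant is deleted: /ʔ/, /d/, /ð/.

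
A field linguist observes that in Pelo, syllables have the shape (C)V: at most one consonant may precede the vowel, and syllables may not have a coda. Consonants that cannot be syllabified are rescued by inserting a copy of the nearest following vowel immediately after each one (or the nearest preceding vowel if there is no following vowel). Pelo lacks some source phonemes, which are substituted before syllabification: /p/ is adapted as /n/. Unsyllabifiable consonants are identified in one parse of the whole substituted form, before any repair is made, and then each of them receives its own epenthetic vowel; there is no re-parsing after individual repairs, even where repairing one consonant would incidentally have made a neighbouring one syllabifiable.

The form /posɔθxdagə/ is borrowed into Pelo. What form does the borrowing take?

nosɔθaxadagə

Substitution: /p/ → /n/, giving /nosɔθxdagə/.
The consonants /θ/, /x/ cannot be parsed into a legal (C)V syllable (no codas are permitted; onsets are limited to one consonant).
Inserting the epenthetic vowel yields /θ/ → /θa/, /x/ → /xa/.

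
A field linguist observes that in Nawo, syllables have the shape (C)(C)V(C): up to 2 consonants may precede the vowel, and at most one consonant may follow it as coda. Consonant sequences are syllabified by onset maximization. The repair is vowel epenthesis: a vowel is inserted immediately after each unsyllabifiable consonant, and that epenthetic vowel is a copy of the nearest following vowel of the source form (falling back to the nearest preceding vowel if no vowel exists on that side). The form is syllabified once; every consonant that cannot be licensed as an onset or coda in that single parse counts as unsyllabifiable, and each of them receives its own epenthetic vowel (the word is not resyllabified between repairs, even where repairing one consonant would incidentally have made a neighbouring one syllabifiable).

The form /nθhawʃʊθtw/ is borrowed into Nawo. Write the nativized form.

The consonants /n/, /t/, /w/ cannot be parsed into a legal (C)(C)V(C) syllable (at most one coda consonant is licensed; onsets may contain at most 2 consonants).
Each unlicensed consonant becomes the onset of a new syllable: /n/ → /na/, /t/ → /tʊ/, /w/ → /wʊ/.

naθhawʃʊθtʊwʊ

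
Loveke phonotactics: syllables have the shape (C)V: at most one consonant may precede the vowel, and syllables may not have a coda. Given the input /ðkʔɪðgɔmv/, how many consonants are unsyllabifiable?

5

Syllabifying with onset maximization leaves /ð/, /k/, /ð/, /m/, /v/ stranded (no codas are permitted; onsets are limited to one consonant).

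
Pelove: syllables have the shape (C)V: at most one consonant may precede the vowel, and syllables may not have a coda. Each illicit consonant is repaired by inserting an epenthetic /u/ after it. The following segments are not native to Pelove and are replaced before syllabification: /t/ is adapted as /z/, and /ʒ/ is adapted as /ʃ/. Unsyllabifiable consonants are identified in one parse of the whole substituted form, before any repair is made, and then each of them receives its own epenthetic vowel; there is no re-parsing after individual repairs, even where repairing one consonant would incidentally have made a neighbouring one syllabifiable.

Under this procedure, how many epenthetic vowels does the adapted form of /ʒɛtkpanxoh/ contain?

After substitution the input is /ʃɛzkpanxoh/.
The unsyllabifiable consonants are /z/, /k/, /n/, /h/; each receives one epenthetic vowel.

4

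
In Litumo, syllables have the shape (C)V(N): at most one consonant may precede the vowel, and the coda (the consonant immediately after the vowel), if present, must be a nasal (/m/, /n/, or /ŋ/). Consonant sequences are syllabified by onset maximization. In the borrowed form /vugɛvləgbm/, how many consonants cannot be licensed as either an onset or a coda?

Syllabifying with onset maximization leaves /v/, /g/, /b/, /m/ stranded (only a nasal (/m/, /n/, or /ŋ/) is licensed in coda position; onsets are limited to one consonant).

4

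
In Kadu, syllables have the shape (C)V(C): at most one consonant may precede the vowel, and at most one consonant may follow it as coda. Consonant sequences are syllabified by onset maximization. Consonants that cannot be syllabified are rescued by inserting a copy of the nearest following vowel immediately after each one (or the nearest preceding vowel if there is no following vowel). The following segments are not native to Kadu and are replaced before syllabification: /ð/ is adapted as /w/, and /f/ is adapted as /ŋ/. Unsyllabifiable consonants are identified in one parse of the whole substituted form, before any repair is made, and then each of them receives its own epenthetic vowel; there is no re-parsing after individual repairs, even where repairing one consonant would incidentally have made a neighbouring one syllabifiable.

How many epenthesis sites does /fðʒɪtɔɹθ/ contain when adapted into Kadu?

After substitution the input is /ŋwʒɪtɔɹθ/.
The unsyllabifiable consonants are /ŋ/, /w/, /θ/; each receives one epenthetic vowel.

3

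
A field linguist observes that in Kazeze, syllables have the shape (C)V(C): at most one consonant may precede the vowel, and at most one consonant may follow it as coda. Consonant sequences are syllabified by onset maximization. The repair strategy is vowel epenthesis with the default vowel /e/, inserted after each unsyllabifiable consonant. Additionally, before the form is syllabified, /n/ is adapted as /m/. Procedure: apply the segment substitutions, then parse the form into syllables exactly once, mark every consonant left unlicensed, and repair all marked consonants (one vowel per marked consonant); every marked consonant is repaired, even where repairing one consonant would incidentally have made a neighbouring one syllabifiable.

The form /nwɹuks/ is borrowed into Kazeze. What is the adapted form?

Substitution: /n/ → /m/, giving /mwɹuks/.
Under (C)V(C), the unsyllabifiable consonants are /m/, /w/, /s/ (at most one coda consonant is licensed; onsets are limited to one consonant).
Each unlicensed consonant becomes the onset of a new syllable: /m/ → /me/, /w/ → /we/, /s/ → /se/.

meweɹukse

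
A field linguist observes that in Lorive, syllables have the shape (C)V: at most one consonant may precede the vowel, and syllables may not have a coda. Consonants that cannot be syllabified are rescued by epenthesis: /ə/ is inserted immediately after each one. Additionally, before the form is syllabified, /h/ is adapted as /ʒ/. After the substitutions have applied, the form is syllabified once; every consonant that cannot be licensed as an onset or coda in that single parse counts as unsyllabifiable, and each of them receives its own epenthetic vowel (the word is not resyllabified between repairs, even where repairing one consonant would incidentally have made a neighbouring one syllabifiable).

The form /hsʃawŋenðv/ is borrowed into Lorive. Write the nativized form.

Substitution: /h/ → /ʒ/, giving /ʒsʃawŋenðv/.
The consonants /ʒ/, /s/, /w/, /n/, /ð/, /v/ cannot be parsed into a legal (C)V syllable (no codas are permitted; onsets are limited to one consonant).
Each unlicensed consonant becomes the onset of a new syllable: /ʒ/ → /ʒə/, /s/ → /sə/, /w/ → /wə/, /n/ → /nə/, /ð/ → /ðə/, /v/ → /və/.

ʒəsəʃawəŋenəðəvə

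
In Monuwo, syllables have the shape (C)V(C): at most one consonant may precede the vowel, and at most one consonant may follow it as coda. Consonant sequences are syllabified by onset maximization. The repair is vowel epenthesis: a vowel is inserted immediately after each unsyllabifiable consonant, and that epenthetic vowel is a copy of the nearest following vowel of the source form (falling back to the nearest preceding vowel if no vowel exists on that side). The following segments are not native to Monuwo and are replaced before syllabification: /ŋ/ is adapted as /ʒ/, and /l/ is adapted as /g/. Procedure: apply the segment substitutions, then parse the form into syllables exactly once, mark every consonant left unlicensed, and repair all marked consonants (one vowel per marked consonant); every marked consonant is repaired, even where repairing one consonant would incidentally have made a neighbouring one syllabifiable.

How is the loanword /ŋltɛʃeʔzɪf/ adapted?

Substitution: /ŋ/ → /ʒ/, /l/ → /g/, giving /ʒgtɛʃeʔzɪf/.
Under (C)V(C), the unsyllabifiable consonants are /ʒ/, /g/ (at most one coda consonant is licensed; onsets are limited to one consonant).
Each unlicensed consonant becomes the onset of a new syllable: /ʒ/ → /ʒɛ/, /g/ → /gɛ/.

ʒɛgɛtɛʃeʔzɪf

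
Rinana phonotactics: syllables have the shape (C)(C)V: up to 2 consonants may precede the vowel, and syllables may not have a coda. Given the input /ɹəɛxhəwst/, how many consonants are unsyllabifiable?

3

The consonants /w/, /s/, /t/ cannot be parsed into a legal (C)(C)V syllable (no codas are permitted; onsets may contain at most 2 consonants).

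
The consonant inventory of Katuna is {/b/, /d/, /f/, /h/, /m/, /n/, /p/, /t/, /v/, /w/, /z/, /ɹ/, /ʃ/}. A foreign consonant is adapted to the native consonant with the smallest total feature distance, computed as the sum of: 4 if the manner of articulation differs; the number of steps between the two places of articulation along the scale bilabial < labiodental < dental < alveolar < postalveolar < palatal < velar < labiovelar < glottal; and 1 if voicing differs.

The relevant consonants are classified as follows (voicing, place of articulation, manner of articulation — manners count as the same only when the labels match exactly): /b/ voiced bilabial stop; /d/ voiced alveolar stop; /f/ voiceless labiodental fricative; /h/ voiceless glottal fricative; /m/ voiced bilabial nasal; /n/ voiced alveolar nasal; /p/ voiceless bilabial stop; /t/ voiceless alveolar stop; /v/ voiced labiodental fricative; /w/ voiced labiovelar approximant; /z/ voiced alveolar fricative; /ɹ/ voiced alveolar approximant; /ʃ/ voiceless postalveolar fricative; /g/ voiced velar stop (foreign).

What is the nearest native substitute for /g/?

/d/ is closest: same manner (stop), place distance 3 (velar→alveolar), same voicing; total 3. Next closest is /t/ at distance 4.

d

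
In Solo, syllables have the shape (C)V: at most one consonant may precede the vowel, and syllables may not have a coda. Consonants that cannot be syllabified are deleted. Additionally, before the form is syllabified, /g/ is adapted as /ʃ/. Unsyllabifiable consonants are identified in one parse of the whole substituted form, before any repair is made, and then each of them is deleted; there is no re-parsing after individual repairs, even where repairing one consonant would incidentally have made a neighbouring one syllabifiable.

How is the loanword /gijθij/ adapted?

Substitution: /g/ → /ʃ/, giving /ʃijθij/.
Under (C)V, the unsyllabifiable consonants are /j/, /j/ (no codas are permitted; onsets are limited to one consonant).
Deleting the stranded consonants removes /j/, /j/.

ʃiθi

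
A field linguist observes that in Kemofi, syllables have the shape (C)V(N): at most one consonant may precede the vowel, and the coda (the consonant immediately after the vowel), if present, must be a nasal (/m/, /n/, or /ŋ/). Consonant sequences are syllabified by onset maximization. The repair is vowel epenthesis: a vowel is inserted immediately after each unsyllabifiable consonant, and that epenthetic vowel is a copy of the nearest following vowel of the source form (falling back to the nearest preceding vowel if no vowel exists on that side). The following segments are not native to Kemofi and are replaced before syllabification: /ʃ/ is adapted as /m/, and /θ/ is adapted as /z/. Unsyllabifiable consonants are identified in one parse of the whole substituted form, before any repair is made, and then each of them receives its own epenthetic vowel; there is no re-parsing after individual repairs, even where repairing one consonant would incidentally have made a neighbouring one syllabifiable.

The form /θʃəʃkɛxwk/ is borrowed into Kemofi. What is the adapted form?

Substitution: /θ/ → /z/, /ʃ/ → /m/, giving /zməmkɛxwk/.
Under (C)V(N), the unsyllabifiable consonants are /z/, /x/, /w/, /k/ (only a nasal (/m/, /n/, or /ŋ/) is licensed in coda position; onsets are limited to one consonant).
Each unlicensed consonant becomes the onset of a new syllable: /z/ → /zə/, /x/ → /xɛ/, /w/ → /wɛ/, /k/ → /kɛ/.

zəməmkɛxɛwɛkɛ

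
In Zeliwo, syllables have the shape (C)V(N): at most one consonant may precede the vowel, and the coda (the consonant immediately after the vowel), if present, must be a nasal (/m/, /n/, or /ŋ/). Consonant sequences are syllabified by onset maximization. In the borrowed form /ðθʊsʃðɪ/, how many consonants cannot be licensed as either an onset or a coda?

Under (C)V(N), the unsyllabifiable consonants are /ð/, /s/, /ʃ/ (only a nasal (/m/, /n/, or /ŋ/) is licensed in coda position; onsets are limited to one consonant).

3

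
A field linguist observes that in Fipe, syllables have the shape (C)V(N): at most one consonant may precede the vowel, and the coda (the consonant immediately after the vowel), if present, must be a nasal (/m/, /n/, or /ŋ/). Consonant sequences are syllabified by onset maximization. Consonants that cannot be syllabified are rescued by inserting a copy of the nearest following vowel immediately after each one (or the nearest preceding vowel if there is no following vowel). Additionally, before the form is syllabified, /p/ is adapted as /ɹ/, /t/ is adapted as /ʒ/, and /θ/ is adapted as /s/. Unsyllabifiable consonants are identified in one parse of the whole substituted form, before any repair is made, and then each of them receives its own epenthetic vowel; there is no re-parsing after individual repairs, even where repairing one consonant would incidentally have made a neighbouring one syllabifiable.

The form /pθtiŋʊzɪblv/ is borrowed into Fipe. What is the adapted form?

ɹisiʒiŋʊzɪbɪlɪvɪ

Substitution: /p/ → /ɹ/, /θ/ → /s/, /t/ → /ʒ/, giving /ɹsʒiŋʊzɪblv/.
Under (C)V(N), the unsyllabifiable consonants are /ɹ/, /s/, /b/, /l/, /v/ (only a nasal (/m/, /n/, or /ŋ/) is licensed in coda position; onsets are limited to one consonant).
Epenthesis after each stranded consonant: /ɹ/ → /ɹi/, /s/ → /si/, /b/ → /bɪ/, /l/ → /lɪ/, /v/ → /vɪ/.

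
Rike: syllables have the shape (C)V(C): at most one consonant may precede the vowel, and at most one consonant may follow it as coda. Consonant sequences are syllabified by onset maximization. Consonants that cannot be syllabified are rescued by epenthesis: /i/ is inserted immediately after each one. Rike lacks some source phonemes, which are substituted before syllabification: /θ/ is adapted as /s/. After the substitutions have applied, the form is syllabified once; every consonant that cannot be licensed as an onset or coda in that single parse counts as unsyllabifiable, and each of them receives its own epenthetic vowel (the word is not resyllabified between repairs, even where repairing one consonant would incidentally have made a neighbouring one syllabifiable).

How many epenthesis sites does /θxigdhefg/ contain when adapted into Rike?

3

After substitution the input is /sxigdhefg/.
The unsyllabifiable consonants are /s/, /d/, /g/; each receives one epenthetic vowel.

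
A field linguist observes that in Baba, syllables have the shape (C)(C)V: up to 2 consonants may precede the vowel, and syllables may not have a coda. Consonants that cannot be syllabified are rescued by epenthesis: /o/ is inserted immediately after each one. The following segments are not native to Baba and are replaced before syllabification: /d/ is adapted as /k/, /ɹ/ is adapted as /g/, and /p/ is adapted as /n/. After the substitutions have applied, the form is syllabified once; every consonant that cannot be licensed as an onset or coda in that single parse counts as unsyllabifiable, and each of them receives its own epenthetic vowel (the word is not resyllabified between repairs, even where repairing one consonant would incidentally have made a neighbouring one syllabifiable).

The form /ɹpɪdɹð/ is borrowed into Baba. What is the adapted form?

Substitution: /ɹ/ → /g/, /p/ → /n/, /d/ → /k/, giving /gnɪkgð/.
Under (C)(C)V, the unsyllabifiable consonants are /k/, /g/, /ð/ (no codas are permitted; onsets may contain at most 2 consonants).
Each unlicensed consonant becomes the onset of a new syllable: /k/ → /ko/, /g/ → /go/, /ð/ → /ðo/.

gnɪkogoðo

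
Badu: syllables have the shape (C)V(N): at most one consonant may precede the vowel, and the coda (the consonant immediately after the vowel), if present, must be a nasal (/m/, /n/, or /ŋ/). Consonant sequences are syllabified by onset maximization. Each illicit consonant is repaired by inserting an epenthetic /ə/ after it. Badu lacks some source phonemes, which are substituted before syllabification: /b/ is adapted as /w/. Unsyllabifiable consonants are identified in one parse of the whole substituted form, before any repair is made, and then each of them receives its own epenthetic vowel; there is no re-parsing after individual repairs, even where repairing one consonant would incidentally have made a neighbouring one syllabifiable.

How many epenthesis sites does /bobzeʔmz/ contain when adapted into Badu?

4

After substitution the input is /wowzeʔmz/.
The unsyllabifiable consonants are /w/, /ʔ/, /m/, /z/; each receives one epenthetic vowel.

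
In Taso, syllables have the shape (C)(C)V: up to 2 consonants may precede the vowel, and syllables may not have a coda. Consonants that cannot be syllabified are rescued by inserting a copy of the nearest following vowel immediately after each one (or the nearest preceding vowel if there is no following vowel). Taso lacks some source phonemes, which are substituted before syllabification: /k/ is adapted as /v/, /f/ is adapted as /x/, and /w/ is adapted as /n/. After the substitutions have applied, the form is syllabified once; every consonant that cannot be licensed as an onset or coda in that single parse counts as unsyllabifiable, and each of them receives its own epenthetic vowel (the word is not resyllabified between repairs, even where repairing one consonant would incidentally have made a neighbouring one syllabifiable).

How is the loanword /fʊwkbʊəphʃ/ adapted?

Substitution: /f/ → /x/, /w/ → /n/, /k/ → /v/, giving /xʊnvbʊəphʃ/.
Under (C)(C)V, the unsyllabifiable consonants are /n/, /p/, /h/, /ʃ/ (no codas are permitted; onsets may contain at most 2 consonants).
Each unlicensed consonant becomes the onset of a new syllable: /n/ → /nʊ/, /p/ → /pə/, /h/ → /hə/, /ʃ/ → /ʃə/.

xʊnʊvbʊəpəhəʃə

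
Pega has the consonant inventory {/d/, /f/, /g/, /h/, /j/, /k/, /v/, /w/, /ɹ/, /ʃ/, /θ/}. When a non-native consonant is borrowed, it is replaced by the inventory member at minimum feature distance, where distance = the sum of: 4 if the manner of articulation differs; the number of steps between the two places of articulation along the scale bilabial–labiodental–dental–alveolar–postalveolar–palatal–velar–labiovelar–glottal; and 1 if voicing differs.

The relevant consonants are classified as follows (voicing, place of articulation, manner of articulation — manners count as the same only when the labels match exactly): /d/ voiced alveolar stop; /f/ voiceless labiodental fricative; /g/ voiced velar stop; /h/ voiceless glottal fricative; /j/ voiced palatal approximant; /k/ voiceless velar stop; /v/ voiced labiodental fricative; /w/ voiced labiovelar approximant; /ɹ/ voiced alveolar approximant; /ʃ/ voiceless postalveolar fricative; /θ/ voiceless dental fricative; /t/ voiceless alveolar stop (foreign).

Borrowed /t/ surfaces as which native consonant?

/d/ is closest: same manner (stop), place distance 0 (alveolar→alveolar), voicing differs (+1); total 1. Next closest is /k/ at distance 3.

d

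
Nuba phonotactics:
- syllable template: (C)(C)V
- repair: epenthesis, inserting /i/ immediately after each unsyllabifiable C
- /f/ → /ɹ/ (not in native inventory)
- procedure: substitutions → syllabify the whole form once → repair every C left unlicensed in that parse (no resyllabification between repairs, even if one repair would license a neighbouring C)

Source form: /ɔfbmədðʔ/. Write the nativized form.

Substitution: /f/ → /ɹ/, giving /ɔɹbmədðʔ/.
The consonants /ɹ/, /d/, /ð/, /ʔ/ cannot be parsed into a legal (C)(C)V syllable (no codas are permitted; onsets may contain at most 2 consonants).
Epenthesis after each stranded consonant: /ɹ/ → /ɹi/, /d/ → /di/, /ð/ → /ði/, /ʔ/ → /ʔi/.

ɔɹibmədiðiʔi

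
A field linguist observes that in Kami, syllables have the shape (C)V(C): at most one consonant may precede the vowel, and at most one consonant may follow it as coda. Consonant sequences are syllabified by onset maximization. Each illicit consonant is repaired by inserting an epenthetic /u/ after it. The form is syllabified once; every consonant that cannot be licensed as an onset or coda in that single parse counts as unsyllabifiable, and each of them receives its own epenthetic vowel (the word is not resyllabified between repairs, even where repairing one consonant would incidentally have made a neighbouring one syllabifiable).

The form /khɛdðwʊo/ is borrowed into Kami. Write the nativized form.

Syllabifying with onset maximization leaves /k/, /ð/ stranded (at most one coda consonant is licensed; onsets are limited to one consonant).
Epenthesis after each stranded consonant: /k/ → /ku/, /ð/ → /ðu/.

kuhɛdðuwʊo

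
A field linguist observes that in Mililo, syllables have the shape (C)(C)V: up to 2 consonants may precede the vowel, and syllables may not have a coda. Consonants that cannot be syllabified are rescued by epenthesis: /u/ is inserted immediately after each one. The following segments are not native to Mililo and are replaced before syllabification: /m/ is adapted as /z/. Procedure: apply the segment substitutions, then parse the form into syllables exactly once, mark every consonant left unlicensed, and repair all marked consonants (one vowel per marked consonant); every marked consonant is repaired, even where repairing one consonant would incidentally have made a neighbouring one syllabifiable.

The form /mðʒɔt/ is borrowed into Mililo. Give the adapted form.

Substitution: /m/ → /z/, giving /zðʒɔt/.
Syllabifying with onset maximization leaves /z/, /t/ stranded (no codas are permitted; onsets may contain at most 2 consonants).
Epenthesis after each stranded consonant: /z/ → /zu/, /t/ → /tu/.

zuðʒɔtu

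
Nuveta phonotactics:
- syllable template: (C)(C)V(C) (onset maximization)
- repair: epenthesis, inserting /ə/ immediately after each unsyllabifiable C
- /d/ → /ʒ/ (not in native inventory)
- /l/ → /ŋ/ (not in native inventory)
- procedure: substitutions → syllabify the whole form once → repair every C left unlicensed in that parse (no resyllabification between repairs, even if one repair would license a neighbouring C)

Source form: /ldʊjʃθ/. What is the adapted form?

ŋʒʊjʃəθə

Substitution: /l/ → /ŋ/, /d/ → /ʒ/, giving /ŋʒʊjʃθ/.
Under (C)(C)V(C), the unsyllabifiable consonants are /ʃ/, /θ/ (at most one coda consonant is licensed; onsets may contain at most 2 consonants).
Epenthesis after each stranded consonant: /ʃ/ → /ʃə/, /θ/ → /θə/.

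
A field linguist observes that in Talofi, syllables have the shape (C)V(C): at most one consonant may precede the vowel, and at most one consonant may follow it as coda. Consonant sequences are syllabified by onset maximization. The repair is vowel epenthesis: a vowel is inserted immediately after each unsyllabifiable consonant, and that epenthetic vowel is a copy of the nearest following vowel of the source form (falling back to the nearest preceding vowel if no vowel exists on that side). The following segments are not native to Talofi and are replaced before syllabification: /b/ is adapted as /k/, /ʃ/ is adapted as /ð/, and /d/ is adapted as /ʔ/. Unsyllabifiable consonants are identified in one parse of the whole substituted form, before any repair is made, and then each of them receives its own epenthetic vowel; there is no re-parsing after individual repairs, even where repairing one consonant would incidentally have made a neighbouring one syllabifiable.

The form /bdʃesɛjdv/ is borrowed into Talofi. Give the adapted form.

keʔeðesɛjʔɛvɛ

Substitution: /b/ → /k/, /d/ → /ʔ/, /ʃ/ → /ð/, giving /kʔðesɛjʔv/.
Under (C)V(C), the unsyllabifiable consonants are /k/, /ʔ/, /ʔ/, /v/ (at most one coda consonant is licensed; onsets are limited to one consonant).
Epenthesis after each stranded consonant: /k/ → /ke/, /ʔ/ → /ʔe/, /ʔ/ → /ʔɛ/, /v/ → /vɛ/.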